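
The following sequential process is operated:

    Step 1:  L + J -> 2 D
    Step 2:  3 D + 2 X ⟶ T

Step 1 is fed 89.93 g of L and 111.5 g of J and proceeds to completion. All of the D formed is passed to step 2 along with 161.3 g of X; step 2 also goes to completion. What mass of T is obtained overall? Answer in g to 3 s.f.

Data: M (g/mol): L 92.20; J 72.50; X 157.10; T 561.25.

Step 1:
n(L) = 89.93 / 92.20 = 0.9754 mol
n(J) = 111.5 / 72.50 = 1.538 mol
n/ν → L: 0.9754, J: 1.538; L is limiting.
n(D) produced = (2/1) × 0.9754 = 1.951 mol
Step 2:
n(D) available = 1.951 mol
n(X) = 161.3 / 157.10 = 1.027 mol
n/ν → D: 0.6503, X: 0.5135; X is limiting.
n(T) = (1/2) × 1.027 = 0.5135 mol
mass = 0.5135 × 561.25 = 288.2 g

288 g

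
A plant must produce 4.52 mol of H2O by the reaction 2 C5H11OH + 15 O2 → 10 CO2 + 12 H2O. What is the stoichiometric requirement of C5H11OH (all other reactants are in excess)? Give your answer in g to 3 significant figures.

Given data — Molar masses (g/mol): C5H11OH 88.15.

n(H2O) = 4.520 mol
n(C5H11OH) = (2/12) × 4.520 = 0.7533 mol
mass = 0.7533 × 88.15 = 66.40 g

66.4 g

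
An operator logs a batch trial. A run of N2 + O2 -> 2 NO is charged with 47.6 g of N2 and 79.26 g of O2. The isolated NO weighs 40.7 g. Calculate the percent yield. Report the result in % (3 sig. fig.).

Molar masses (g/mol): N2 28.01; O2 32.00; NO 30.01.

n(N2) = 47.60 / 28.01 = 1.699 mol
n(O2) = 79.26 / 32.00 = 2.477 mol
n/ν for N2 = 1.699/1 = 1.699
n/ν for O2 = 2.477/1 = 2.477
Smallest n/ν is N2 → limiting reagent.
theoretical n(NO) = (2/1) × 1.699 = 3.398 mol → 102.0 g
% yield = 40.7 / 102.0 × 100 = 39.90 %

39.9 %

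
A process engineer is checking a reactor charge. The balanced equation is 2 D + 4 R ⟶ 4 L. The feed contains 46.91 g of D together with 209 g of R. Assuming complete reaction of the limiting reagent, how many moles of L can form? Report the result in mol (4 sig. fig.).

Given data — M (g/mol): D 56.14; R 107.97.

n(D) = 46.91 / 56.14 = 0.8356 mol
n(R) = 209.0 / 107.97 = 1.936 mol
n/ν for D = 0.8356/2 = 0.4178
n/ν for R = 1.936/4 = 0.4840
Smallest n/ν is D → limiting reagent.
n(L) = (4/2) × 0.8356 = 1.671 mol

1.671 mol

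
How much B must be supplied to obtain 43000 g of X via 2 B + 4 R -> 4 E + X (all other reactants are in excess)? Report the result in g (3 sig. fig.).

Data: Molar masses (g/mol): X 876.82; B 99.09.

n(X) = 43000 / 876.82 = 49.04 mol
n(B) = (2/1) × 49.04 = 98.08 mol
mass = 98.08 × 99.09 = 9719 g

9720 g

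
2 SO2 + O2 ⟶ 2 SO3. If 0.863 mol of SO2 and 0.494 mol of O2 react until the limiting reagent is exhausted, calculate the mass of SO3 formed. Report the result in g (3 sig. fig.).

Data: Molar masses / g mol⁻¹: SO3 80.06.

69.1 g

n(SO2) = 0.8630 mol
n(O2) = 0.4940 mol
n/ν → SO2: 0.4315, O2: 0.4940; SO2 is limiting.
n(SO3) = (2/2) × 0.8630 = 0.8630 mol
mass = 0.8630 × 80.06 = 69.09 g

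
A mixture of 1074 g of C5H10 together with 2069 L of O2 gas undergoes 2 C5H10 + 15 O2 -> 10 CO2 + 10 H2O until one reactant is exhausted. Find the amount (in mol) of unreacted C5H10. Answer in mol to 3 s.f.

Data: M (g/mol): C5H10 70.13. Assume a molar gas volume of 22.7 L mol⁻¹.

n(C5H10) = 1074 / 70.13 = 15.31 mol
n(O2) = 2069 / 22.7 = 91.15 mol
n/ν for C5H10 = 15.31/2 = 7.655
n/ν for O2 = 91.15/15 = 6.077
Smallest n/ν is O2 → limiting reagent.
C5H10 consumed = (2/15) × 91.15 = 12.15 mol
C5H10 remaining = 15.31 − 12.15 = 3.160 mol

3.16 mol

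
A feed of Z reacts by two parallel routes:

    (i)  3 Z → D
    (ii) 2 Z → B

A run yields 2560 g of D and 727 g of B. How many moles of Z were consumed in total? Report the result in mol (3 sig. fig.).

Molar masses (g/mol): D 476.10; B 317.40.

n(D) = 2560 / 476.10 = 5.377 mol
n(B) = 727 / 317.40 = 2.290 mol
n(Z) via (i) = (3/1)×5.377 = 16.13 mol
n(Z) via (ii) = (2/1)×2.290 = 4.580 mol
total n(Z) = 16.13 + 4.580 = 20.71 mol

20.7 mol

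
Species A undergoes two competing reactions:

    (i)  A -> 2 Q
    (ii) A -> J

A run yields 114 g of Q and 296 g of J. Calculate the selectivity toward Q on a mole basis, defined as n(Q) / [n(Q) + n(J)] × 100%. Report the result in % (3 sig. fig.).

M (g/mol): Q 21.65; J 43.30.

n(Q) = 114 / 21.65 = 5.266 mol
n(J) = 296 / 43.30 = 6.836 mol
selectivity = 5.266/(5.266+6.836) × 100 = 43.51 %

43.5 %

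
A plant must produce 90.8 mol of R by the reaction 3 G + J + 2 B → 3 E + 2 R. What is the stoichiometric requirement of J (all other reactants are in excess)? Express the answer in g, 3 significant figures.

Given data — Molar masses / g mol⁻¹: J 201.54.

9150 g

n(R) = 90.80 mol
n(J) = (1/2) × 90.80 = 45.40 mol
mass = 45.40 × 201.54 = 9150 g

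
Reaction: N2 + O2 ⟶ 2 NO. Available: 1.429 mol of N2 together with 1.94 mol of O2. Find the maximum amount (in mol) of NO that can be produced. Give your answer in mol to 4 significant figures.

2.858 mol

n(N2) = 1.429 mol
n(O2) = 1.940 mol
n/ν for N2 = 1.429/1 = 1.429
n/ν for O2 = 1.940/1 = 1.940
Smallest n/ν is N2 → limiting reagent.
n(NO) = (2/1) × 1.429 = 2.858 mol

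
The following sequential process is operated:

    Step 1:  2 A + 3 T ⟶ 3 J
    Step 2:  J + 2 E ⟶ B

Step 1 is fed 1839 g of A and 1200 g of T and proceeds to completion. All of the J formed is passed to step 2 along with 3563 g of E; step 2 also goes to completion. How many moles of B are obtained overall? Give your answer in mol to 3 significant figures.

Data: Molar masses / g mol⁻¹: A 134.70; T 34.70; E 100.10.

Step 1:
n(A) = 1839 / 134.70 = 13.65 mol
n(T) = 1200 / 34.70 = 34.58 mol
n/ν → A: 6.825, T: 11.53; A is limiting.
n(J) produced = (3/2) × 13.65 = 20.48 mol
Step 2:
n(J) available = 20.48 mol
n(E) = 3563 / 100.10 = 35.59 mol
n/ν → J: 20.48, E: 17.80; E is limiting.
n(B) = (1/2) × 35.59 = 17.80 mol

17.8 mol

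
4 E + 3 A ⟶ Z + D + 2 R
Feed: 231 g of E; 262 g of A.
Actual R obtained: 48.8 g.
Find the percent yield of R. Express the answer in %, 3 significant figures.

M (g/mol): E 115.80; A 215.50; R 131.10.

45.9 %

n(E) = 231.0 / 115.80 = 1.995 mol
n(A) = 262.0 / 215.50 = 1.216 mol
n/ν for E = 1.995/4 = 0.4988
n/ν for A = 1.216/3 = 0.4053
Smallest n/ν is A → limiting reagent.
theoretical n(R) = (2/3) × 1.216 = 0.8107 mol → 106.3 g
% yield = 48.8 / 106.3 × 100 = 45.91 %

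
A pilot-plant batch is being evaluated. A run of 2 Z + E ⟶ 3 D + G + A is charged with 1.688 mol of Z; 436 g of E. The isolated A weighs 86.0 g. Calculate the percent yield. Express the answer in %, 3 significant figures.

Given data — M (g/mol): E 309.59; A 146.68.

69.5 %

n(Z) = 1.688 mol
n(E) = 436.0 / 309.59 = 1.408 mol
n/ν for Z = 1.688/2 = 0.8440
n/ν for E = 1.408/1 = 1.408
Smallest n/ν is Z → limiting reagent.
theoretical n(A) = (1/2) × 1.688 = 0.8440 mol → 123.8 g
% yield = 86.0 / 123.8 × 100 = 69.47 %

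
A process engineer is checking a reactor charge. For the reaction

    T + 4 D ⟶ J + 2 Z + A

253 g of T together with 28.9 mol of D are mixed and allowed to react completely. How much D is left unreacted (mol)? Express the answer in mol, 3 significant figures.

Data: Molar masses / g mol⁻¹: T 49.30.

n(T) = 253.0 / 49.30 = 5.132 mol
n(D) = 28.90 mol
n/ν → T: 5.132, D: 7.225; T is limiting.
D consumed = (4/1) × 5.132 = 20.53 mol
D remaining = 28.90 − 20.53 = 8.370 mol

8.37 mol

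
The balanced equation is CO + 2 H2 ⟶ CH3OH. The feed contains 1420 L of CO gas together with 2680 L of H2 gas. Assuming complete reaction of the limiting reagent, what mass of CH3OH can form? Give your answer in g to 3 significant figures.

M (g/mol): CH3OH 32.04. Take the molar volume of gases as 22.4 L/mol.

1920 g

n(CO) = 1420 / 22.4 = 63.39 mol
n(H2) = 2680 / 22.4 = 119.6 mol
n/ν for CO = 63.39/1 = 63.39
n/ν for H2 = 119.6/2 = 59.80
Smallest n/ν is H2 → limiting reagent.
n(CH3OH) = (1/2) × 119.6 = 59.80 mol
mass = 59.80 × 32.04 = 1916 g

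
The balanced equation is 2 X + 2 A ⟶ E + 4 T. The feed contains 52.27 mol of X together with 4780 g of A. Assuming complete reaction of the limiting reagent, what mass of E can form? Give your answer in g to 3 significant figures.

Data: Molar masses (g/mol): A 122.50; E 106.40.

n(X) = 52.27 mol
n(A) = 4780 / 122.50 = 39.02 mol
n/ν → X: 26.14, A: 19.51; A is limiting.
n(E) = (1/2) × 39.02 = 19.51 mol
mass = 19.51 × 106.40 = 2076 g

2080 g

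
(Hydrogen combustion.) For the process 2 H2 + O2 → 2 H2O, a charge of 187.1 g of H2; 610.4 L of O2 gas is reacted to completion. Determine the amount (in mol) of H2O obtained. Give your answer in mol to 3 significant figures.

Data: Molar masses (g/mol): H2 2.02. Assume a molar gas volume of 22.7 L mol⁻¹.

n(H2) = 187.1 / 2.02 = 92.62 mol
n(O2) = 610.4 / 22.7 = 26.89 mol
n/ν for H2 = 92.62/2 = 46.31
n/ν for O2 = 26.89/1 = 26.89
Smallest n/ν is O2 → limiting reagent.
n(H2O) = (2/1) × 26.89 = 53.78 mol

53.8 mol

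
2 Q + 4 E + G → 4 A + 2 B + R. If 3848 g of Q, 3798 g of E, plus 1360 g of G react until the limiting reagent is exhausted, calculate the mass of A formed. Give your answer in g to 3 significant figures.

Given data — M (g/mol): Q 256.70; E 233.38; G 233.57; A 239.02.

3890 g

n(Q) = 3848 / 256.70 = 14.99 mol
n(E) = 3798 / 233.38 = 16.27 mol
n(G) = 1360 / 233.57 = 5.823 mol
n/ν for Q = 14.99/2 = 7.495
n/ν for E = 16.27/4 = 4.068
n/ν for G = 5.823/1 = 5.823
Smallest n/ν is E → limiting reagent.
n(A) = (4/4) × 16.27 = 16.27 mol
mass = 16.27 × 239.02 = 3889 g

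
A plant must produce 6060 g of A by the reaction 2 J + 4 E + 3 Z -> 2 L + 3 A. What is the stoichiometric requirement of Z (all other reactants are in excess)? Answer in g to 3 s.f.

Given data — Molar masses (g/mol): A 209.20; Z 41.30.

1200 g

n(A) = 6060 / 209.20 = 28.97 mol
n(Z) = (3/3) × 28.97 = 28.97 mol
mass = 28.97 × 41.30 = 1196 g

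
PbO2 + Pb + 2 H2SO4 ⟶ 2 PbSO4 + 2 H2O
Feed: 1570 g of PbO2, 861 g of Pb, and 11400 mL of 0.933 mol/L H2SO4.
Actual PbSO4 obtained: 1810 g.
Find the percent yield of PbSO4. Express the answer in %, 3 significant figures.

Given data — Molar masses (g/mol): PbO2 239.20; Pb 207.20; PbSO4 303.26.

n(PbO2) = 1570 / 239.20 = 6.564 mol
n(Pb) = 861.0 / 207.20 = 4.155 mol
n(H2SO4) = 0.933 × 11400/1000 = 10.64 mol
n/ν → PbO2: 6.564, Pb: 4.155, H2SO4: 5.320; Pb is limiting.
theoretical n(PbSO4) = (2/1) × 4.155 = 8.310 mol → 2520 g
% yield = 1810 / 2520 × 100 = 71.83 %

71.8 %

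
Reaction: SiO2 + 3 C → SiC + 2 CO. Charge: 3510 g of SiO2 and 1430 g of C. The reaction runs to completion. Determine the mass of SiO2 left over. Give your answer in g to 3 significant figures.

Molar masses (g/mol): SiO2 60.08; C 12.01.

1130 g

n(SiO2) = 3510 / 60.08 = 58.42 mol
n(C) = 1430 / 12.01 = 119.1 mol
n/ν for SiO2 = 58.42/1 = 58.42
n/ν for C = 119.1/3 = 39.70
Smallest n/ν is C → limiting reagent.
SiO2 consumed = (1/3) × 119.1 = 39.70 mol
SiO2 remaining = 58.42 − 39.70 = 18.72 mol
mass = 18.72 × 60.08 = 1125 g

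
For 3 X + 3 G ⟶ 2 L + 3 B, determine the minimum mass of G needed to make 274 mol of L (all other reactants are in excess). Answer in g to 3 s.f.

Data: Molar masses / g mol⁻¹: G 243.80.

100000 g

n(L) = 274.0 mol
n(G) = (3/2) × 274.0 = 411.0 mol
mass = 411.0 × 243.80 = 100200 g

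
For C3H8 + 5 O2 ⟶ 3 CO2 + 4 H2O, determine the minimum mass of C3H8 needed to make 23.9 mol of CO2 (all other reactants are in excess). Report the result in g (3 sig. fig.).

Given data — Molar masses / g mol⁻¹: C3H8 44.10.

n(CO2) = 23.90 mol
n(C3H8) = (1/3) × 23.90 = 7.967 mol
mass = 7.967 × 44.10 = 351.3 g

351 g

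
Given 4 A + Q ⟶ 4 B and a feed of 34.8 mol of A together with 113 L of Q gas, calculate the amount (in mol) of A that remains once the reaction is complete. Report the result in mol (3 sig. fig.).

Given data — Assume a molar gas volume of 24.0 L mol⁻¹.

n(A) = 34.80 mol
n(Q) = 113.0 / 24.0 = 4.708 mol
n/ν for A = 34.80/4 = 8.700
n/ν for Q = 4.708/1 = 4.708
Smallest n/ν is Q → limiting reagent.
A consumed = (4/1) × 4.708 = 18.83 mol
A remaining = 34.80 − 18.83 = 15.97 mol

16.0 mol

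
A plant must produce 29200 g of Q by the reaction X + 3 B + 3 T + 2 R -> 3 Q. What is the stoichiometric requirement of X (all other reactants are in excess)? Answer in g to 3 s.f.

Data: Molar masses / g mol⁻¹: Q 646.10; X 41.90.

631 g

n(Q) = 29200 / 646.10 = 45.19 mol
n(X) = (1/3) × 45.19 = 15.06 mol
mass = 15.06 × 41.90 = 631.0 g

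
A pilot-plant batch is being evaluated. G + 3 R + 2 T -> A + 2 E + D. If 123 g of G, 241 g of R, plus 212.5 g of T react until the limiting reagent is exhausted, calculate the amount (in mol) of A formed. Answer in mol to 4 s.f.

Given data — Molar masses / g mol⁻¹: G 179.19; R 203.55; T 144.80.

n(G) = 123.0 / 179.19 = 0.6864 mol
n(R) = 241.0 / 203.55 = 1.184 mol
n(T) = 212.5 / 144.80 = 1.468 mol
n/ν → G: 0.6864, R: 0.3947, T: 0.7340; R is limiting.
n(A) = (1/3) × 1.184 = 0.3947 mol

0.3947 mol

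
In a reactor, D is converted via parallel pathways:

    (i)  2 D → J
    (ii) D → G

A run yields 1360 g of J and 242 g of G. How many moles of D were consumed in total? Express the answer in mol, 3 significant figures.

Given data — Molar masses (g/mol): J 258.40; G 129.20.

n(J) = 1360 / 258.40 = 5.263 mol
n(G) = 242 / 129.20 = 1.873 mol
n(D) via (i) = (2/1)×5.263 = 10.53 mol
n(D) via (ii) = (1/1)×1.873 = 1.873 mol
total n(D) = 10.53 + 1.873 = 12.40 mol

12.4 mol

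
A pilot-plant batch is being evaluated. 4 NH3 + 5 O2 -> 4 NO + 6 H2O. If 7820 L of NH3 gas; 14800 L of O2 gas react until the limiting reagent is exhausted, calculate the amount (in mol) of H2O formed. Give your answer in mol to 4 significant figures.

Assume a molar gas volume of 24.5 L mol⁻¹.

n(NH3) = 7820 / 24.5 = 319.2 mol
n(O2) = 14800 / 24.5 = 604.1 mol
n/ν → NH3: 79.80, O2: 120.8; NH3 is limiting.
n(H2O) = (6/4) × 319.2 = 478.8 mol

478.8 mol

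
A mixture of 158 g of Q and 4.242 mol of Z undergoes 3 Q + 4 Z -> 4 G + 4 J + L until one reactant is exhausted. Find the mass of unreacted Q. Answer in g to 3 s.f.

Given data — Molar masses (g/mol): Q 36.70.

n(Q) = 158.0 / 36.70 = 4.305 mol
n(Z) = 4.242 mol
n/ν for Q = 4.305/3 = 1.435
n/ν for Z = 4.242/4 = 1.061
Smallest n/ν is Z → limiting reagent.
Q consumed = (3/4) × 4.242 = 3.182 mol
Q remaining = 4.305 − 3.182 = 1.123 mol
mass = 1.123 × 36.70 = 41.21 g

41.2 g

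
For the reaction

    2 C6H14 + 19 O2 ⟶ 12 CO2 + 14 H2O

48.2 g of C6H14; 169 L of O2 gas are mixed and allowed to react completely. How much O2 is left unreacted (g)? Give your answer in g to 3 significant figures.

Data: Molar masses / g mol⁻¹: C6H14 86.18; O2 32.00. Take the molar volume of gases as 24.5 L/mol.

n(C6H14) = 48.20 / 86.18 = 0.5593 mol
n(O2) = 169.0 / 24.5 = 6.898 mol
n/ν for C6H14 = 0.5593/2 = 0.2797
n/ν for O2 = 6.898/19 = 0.3631
Smallest n/ν is C6H14 → limiting reagent.
O2 consumed = (19/2) × 0.5593 = 5.313 mol
O2 remaining = 6.898 − 5.313 = 1.585 mol
mass = 1.585 × 32.00 = 50.72 g

50.7 g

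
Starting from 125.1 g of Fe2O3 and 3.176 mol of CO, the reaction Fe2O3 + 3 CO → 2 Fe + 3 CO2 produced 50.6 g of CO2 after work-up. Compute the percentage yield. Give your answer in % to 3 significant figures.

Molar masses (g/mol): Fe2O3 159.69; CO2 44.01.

48.9 %

n(Fe2O3) = 125.1 / 159.69 = 0.7834 mol
n(CO) = 3.176 mol
n/ν for Fe2O3 = 0.7834/1 = 0.7834
n/ν for CO = 3.176/3 = 1.059
Smallest n/ν is Fe2O3 → limiting reagent.
theoretical n(CO2) = (3/1) × 0.7834 = 2.350 mol → 103.4 g
% yield = 50.6 / 103.4 × 100 = 48.94 %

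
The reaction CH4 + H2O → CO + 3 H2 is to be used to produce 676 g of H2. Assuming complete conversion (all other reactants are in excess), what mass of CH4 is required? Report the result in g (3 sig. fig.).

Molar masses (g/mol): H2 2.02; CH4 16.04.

1790 g

n(H2) = 676 / 2.02 = 334.7 mol
n(CH4) = (1/3) × 334.7 = 111.6 mol
mass = 111.6 × 16.04 = 1790 g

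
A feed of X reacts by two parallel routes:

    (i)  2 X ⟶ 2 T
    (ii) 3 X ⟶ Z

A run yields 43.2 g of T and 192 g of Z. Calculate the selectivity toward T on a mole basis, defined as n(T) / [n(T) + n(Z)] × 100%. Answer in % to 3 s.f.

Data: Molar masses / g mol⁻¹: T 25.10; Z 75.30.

40.3 %

n(T) = 43.2 / 25.10 = 1.721 mol
n(Z) = 192 / 75.30 = 2.550 mol
selectivity = 1.721/(1.721+2.550) × 100 = 40.30 %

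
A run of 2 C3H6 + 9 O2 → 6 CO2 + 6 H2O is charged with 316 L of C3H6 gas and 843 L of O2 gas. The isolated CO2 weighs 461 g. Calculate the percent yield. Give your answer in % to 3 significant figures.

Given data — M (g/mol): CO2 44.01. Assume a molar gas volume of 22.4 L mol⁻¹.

n(C3H6) = 316.0 / 22.4 = 14.11 mol
n(O2) = 843.0 / 22.4 = 37.63 mol
n/ν for C3H6 = 14.11/2 = 7.055
n/ν for O2 = 37.63/9 = 4.181
Smallest n/ν is O2 → limiting reagent.
theoretical n(CO2) = (6/9) × 37.63 = 25.09 mol → 1104 g
% yield = 461 / 1104 × 100 = 41.76 %

41.8 %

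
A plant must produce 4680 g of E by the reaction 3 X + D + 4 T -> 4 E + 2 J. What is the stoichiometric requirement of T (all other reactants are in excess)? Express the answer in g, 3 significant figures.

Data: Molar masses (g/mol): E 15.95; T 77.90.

n(E) = 4680 / 15.95 = 293.4 mol
n(T) = (4/4) × 293.4 = 293.4 mol
mass = 293.4 × 77.90 = 22860 g

22900 g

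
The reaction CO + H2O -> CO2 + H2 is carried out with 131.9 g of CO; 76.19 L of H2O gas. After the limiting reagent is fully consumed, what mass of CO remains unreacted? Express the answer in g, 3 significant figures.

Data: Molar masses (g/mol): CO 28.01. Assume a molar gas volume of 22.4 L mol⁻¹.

36.6 g

n(CO) = 131.9 / 28.01 = 4.709 mol
n(H2O) = 76.19 / 22.4 = 3.401 mol
n/ν for CO = 4.709/1 = 4.709
n/ν for H2O = 3.401/1 = 3.401
Smallest n/ν is H2O → limiting reagent.
CO consumed = (1/1) × 3.401 = 3.401 mol
CO remaining = 4.709 − 3.401 = 1.308 mol
mass = 1.308 × 28.01 = 36.64 g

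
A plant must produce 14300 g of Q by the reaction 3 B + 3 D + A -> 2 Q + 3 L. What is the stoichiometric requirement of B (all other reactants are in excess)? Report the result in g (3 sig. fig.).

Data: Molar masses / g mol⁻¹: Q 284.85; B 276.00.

20800 g

n(Q) = 14300 / 284.85 = 50.20 mol
n(B) = (3/2) × 50.20 = 75.30 mol
mass = 75.30 × 276.00 = 20780 g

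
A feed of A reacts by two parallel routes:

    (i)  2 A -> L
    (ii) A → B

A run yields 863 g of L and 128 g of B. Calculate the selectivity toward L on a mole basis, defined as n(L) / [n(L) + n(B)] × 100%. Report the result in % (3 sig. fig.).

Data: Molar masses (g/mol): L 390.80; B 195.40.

77.1 %

n(L) = 863 / 390.80 = 2.208 mol
n(B) = 128 / 195.40 = 0.6551 mol
selectivity = 2.208/(2.208+0.6551) × 100 = 77.12 %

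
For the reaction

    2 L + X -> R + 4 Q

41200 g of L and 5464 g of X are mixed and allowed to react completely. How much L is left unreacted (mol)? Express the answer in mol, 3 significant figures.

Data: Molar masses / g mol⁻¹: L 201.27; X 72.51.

n(L) = 41200 / 201.27 = 204.7 mol
n(X) = 5464 / 72.51 = 75.36 mol
n/ν for L = 204.7/2 = 102.4
n/ν for X = 75.36/1 = 75.36
Smallest n/ν is X → limiting reagent.
L consumed = (2/1) × 75.36 = 150.7 mol
L remaining = 204.7 − 150.7 = 54.00 mol

54.0 mol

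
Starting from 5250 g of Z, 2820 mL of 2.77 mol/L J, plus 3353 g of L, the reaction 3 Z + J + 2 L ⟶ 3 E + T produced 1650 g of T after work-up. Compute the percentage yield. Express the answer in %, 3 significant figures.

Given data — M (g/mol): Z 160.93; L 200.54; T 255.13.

82.8 %

n(Z) = 5250 / 160.93 = 32.62 mol
n(J) = 2.77 × 2820/1000 = 7.811 mol
n(L) = 3353 / 200.54 = 16.72 mol
n/ν for Z = 32.62/3 = 10.87
n/ν for J = 7.811/1 = 7.811
n/ν for L = 16.72/2 = 8.360
Smallest n/ν is J → limiting reagent.
theoretical n(T) = (1/1) × 7.811 = 7.811 mol → 1993 g
% yield = 1650 / 1993 × 100 = 82.79 %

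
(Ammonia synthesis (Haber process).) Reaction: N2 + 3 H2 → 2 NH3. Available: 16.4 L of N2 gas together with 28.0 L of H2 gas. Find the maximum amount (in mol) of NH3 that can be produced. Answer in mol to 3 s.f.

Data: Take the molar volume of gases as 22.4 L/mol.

n(N2) = 16.40 / 22.4 = 0.7321 mol
n(H2) = 28.00 / 22.4 = 1.250 mol
n/ν for N2 = 0.7321/1 = 0.7321
n/ν for H2 = 1.250/3 = 0.4167
Smallest n/ν is H2 → limiting reagent.
n(NH3) = (2/3) × 1.250 = 0.8333 mol

0.833 mol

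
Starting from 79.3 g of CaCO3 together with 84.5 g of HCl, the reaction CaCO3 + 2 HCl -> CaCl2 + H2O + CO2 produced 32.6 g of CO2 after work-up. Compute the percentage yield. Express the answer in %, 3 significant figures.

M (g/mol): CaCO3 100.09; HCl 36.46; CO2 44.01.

93.5 %

n(CaCO3) = 79.30 / 100.09 = 0.7923 mol
n(HCl) = 84.50 / 36.46 = 2.318 mol
n/ν for CaCO3 = 0.7923/1 = 0.7923
n/ν for HCl = 2.318/2 = 1.159
Smallest n/ν is CaCO3 → limiting reagent.
theoretical n(CO2) = (1/1) × 0.7923 = 0.7923 mol → 34.87 g
% yield = 32.6 / 34.87 × 100 = 93.49 %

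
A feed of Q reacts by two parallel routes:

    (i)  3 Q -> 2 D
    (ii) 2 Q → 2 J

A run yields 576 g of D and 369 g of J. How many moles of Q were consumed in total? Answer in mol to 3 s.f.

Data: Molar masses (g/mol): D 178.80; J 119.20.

7.93 mol

n(D) = 576 / 178.80 = 3.221 mol
n(J) = 369 / 119.20 = 3.096 mol
n(Q) via (i) = (3/2)×3.221 = 4.832 mol
n(Q) via (ii) = (2/2)×3.096 = 3.096 mol
total n(Q) = 4.832 + 3.096 = 7.928 mol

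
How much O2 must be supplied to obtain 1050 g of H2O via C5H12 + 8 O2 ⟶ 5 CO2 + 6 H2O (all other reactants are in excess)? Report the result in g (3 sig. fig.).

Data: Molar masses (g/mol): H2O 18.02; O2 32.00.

n(H2O) = 1050 / 18.02 = 58.27 mol
n(O2) = (8/6) × 58.27 = 77.69 mol
mass = 77.69 × 32.00 = 2486 g

2490 g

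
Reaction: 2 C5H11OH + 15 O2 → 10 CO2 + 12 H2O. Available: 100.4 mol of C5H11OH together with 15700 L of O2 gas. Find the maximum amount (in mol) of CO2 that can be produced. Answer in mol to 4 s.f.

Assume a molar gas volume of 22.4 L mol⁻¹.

n(C5H11OH) = 100.4 mol
n(O2) = 15700 / 22.4 = 700.9 mol
n/ν for C5H11OH = 100.4/2 = 50.20
n/ν for O2 = 700.9/15 = 46.73
Smallest n/ν is O2 → limiting reagent.
n(CO2) = (10/15) × 700.9 = 467.3 mol

467.3 mol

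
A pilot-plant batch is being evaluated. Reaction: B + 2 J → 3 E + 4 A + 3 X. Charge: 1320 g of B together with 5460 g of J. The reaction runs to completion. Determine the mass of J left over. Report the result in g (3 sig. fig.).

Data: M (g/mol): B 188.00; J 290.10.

1390 g

n(B) = 1320 / 188.00 = 7.021 mol
n(J) = 5460 / 290.10 = 18.82 mol
n/ν for B = 7.021/1 = 7.021
n/ν for J = 18.82/2 = 9.410
Smallest n/ν is B → limiting reagent.
J consumed = (2/1) × 7.021 = 14.04 mol
J remaining = 18.82 − 14.04 = 4.780 mol
mass = 4.780 × 290.10 = 1387 g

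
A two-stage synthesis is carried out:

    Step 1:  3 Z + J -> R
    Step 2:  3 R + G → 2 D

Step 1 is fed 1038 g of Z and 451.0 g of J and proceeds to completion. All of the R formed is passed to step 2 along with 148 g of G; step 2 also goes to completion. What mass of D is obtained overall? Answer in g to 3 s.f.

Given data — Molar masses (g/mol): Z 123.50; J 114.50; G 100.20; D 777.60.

Step 1:
n(Z) = 1038 / 123.50 = 8.405 mol
n(J) = 451.0 / 114.50 = 3.939 mol
n/ν → Z: 2.802, J: 3.939; Z is limiting.
n(R) produced = (1/3) × 8.405 = 2.802 mol
Step 2:
n(R) available = 2.802 mol
n(G) = 148.0 / 100.20 = 1.477 mol
n/ν → R: 0.9340, G: 1.477; R is limiting.
n(D) = (2/3) × 2.802 = 1.868 mol
mass = 1.868 × 777.60 = 1453 g

1450 g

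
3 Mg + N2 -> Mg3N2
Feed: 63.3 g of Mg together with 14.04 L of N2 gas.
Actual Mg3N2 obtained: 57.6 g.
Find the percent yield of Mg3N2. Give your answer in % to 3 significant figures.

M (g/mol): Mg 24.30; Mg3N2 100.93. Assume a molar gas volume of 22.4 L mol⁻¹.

91.1 %

n(Mg) = 63.30 / 24.30 = 2.605 mol
n(N2) = 14.04 / 22.4 = 0.6268 mol
n/ν for Mg = 2.605/3 = 0.8683
n/ν for N2 = 0.6268/1 = 0.6268
Smallest n/ν is N2 → limiting reagent.
theoretical n(Mg3N2) = (1/1) × 0.6268 = 0.6268 mol → 63.26 g
% yield = 57.6 / 63.26 × 100 = 91.05 %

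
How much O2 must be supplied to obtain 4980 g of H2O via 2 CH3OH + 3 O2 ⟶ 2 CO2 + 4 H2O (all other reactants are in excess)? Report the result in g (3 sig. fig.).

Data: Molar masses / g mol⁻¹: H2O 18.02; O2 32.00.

6630 g

n(H2O) = 4980 / 18.02 = 276.4 mol
n(O2) = (3/4) × 276.4 = 207.3 mol
mass = 207.3 × 32.00 = 6634 g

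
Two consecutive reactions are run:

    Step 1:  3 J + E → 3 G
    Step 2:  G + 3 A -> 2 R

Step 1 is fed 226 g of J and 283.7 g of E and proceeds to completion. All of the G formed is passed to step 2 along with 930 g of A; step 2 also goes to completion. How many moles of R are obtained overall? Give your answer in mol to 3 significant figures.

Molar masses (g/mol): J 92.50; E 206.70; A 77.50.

Step 1:
n(J) = 226.0 / 92.50 = 2.443 mol
n(E) = 283.7 / 206.70 = 1.373 mol
n/ν for J = 2.443/3 = 0.8143
n/ν for E = 1.373/1 = 1.373
Smallest n/ν is J → limiting reagent.
n(G) produced = (3/3) × 2.443 = 2.443 mol
Step 2:
n(G) available = 2.443 mol
n(A) = 930.0 / 77.50 = 12.00 mol
n/ν for G = 2.443/1 = 2.443
n/ν for A = 12.00/3 = 4.000
Smallest n/ν is G → limiting reagent.
n(R) = (2/1) × 2.443 = 4.886 mol

4.89 mol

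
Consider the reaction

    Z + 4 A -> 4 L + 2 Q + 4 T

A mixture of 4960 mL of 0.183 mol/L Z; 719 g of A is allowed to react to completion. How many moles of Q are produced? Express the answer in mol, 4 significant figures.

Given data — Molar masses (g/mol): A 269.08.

1.336 mol

n(Z) = 0.183 × 4960/1000 = 0.9077 mol
n(A) = 719.0 / 269.08 = 2.672 mol
n/ν for Z = 0.9077/1 = 0.9077
n/ν for A = 2.672/4 = 0.6680
Smallest n/ν is A → limiting reagent.
n(Q) = (2/4) × 2.672 = 1.336 mol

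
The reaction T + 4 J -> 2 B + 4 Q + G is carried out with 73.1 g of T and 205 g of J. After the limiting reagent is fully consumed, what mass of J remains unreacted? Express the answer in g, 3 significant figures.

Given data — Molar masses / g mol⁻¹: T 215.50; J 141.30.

13.3 g

n(T) = 73.10 / 215.50 = 0.3392 mol
n(J) = 205.0 / 141.30 = 1.451 mol
n/ν → T: 0.3392, J: 0.3628; T is limiting.
J consumed = (4/1) × 0.3392 = 1.357 mol
J remaining = 1.451 − 1.357 = 0.09400 mol
mass = 0.09400 × 141.30 = 13.28 g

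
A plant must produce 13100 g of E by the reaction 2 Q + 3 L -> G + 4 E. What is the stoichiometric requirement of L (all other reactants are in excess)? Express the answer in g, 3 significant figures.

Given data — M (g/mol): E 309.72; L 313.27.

9940 g

n(E) = 13100 / 309.72 = 42.30 mol
n(L) = (3/4) × 42.30 = 31.73 mol
mass = 31.73 × 313.27 = 9940 g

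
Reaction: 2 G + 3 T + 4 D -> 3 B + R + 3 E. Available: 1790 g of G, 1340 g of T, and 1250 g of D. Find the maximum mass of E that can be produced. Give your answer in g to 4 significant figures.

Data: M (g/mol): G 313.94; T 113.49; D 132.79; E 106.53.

752.1 g

n(G) = 1790 / 313.94 = 5.702 mol
n(T) = 1340 / 113.49 = 11.81 mol
n(D) = 1250 / 132.79 = 9.413 mol
n/ν → G: 2.851, T: 3.937, D: 2.353; D is limiting.
n(E) = (3/4) × 9.413 = 7.060 mol
mass = 7.060 × 106.53 = 752.1 g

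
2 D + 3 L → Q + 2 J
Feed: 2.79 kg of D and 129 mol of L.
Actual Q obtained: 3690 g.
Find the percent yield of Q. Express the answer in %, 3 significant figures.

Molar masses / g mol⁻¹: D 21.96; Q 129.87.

66.1 %

n(D) = 2.790×1000 / 21.96 = 127.0 mol
n(L) = 129.0 mol
n/ν for D = 127.0/2 = 63.50
n/ν for L = 129.0/3 = 43.00
Smallest n/ν is L → limiting reagent.
theoretical n(Q) = (1/3) × 129.0 = 43.00 mol → 5584 g
% yield = 3690 / 5584 × 100 = 66.08 %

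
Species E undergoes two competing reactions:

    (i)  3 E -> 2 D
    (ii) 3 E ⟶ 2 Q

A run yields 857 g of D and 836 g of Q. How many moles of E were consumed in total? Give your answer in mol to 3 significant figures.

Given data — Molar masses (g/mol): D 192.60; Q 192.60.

n(D) = 857 / 192.60 = 4.450 mol
n(Q) = 836 / 192.60 = 4.341 mol
n(E) via (i) = (3/2)×4.450 = 6.675 mol
n(E) via (ii) = (3/2)×4.341 = 6.512 mol
total n(E) = 6.675 + 6.512 = 13.19 mol

13.2 mol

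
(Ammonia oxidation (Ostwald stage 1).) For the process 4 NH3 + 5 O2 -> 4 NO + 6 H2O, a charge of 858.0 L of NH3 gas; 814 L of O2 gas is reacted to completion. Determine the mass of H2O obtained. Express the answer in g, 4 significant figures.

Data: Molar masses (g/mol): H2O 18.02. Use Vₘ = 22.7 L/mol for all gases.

775.4 g

n(NH3) = 858.0 / 22.7 = 37.80 mol
n(O2) = 814.0 / 22.7 = 35.86 mol
n/ν for NH3 = 37.80/4 = 9.450
n/ν for O2 = 35.86/5 = 7.172
Smallest n/ν is O2 → limiting reagent.
n(H2O) = (6/5) × 35.86 = 43.03 mol
mass = 43.03 × 18.02 = 775.4 g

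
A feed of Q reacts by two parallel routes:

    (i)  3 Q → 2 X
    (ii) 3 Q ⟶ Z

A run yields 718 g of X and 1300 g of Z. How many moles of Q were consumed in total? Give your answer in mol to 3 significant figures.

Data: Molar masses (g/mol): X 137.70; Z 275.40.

n(X) = 718 / 137.70 = 5.214 mol
n(Z) = 1300 / 275.40 = 4.720 mol
n(Q) via (i) = (3/2)×5.214 = 7.821 mol
n(Q) via (ii) = (3/1)×4.720 = 14.16 mol
total n(Q) = 7.821 + 14.16 = 21.98 mol

22.0 mol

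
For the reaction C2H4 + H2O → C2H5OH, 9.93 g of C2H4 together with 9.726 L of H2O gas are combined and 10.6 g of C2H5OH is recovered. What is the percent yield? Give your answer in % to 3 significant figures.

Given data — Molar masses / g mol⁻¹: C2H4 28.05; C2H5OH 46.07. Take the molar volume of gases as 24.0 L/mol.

65.0 %

n(C2H4) = 9.930 / 28.05 = 0.3540 mol
n(H2O) = 9.726 / 24.0 = 0.4053 mol
n/ν → C2H4: 0.3540, H2O: 0.4053; C2H4 is limiting.
theoretical n(C2H5OH) = (1/1) × 0.3540 = 0.3540 mol → 16.31 g
% yield = 10.6 / 16.31 × 100 = 64.99 %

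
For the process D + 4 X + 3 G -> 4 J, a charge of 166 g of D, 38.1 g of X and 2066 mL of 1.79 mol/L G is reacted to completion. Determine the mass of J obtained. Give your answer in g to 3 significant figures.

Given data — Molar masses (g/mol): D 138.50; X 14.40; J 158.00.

418 g

n(D) = 166.0 / 138.50 = 1.199 mol
n(X) = 38.10 / 14.40 = 2.646 mol
n(G) = 1.79 × 2066/1000 = 3.698 mol
n/ν for D = 1.199/1 = 1.199
n/ν for X = 2.646/4 = 0.6615
n/ν for G = 3.698/3 = 1.233
Smallest n/ν is X → limiting reagent.
n(J) = (4/4) × 2.646 = 2.646 mol
mass = 2.646 × 158.00 = 418.1 g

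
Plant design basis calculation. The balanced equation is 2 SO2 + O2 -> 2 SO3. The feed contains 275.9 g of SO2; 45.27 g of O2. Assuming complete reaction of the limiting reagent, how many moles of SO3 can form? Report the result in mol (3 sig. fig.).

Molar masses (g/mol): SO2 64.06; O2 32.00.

n(SO2) = 275.9 / 64.06 = 4.307 mol
n(O2) = 45.27 / 32.00 = 1.415 mol
n/ν for SO2 = 4.307/2 = 2.154
n/ν for O2 = 1.415/1 = 1.415
Smallest n/ν is O2 → limiting reagent.
n(SO3) = (2/1) × 1.415 = 2.830 mol

2.83 mol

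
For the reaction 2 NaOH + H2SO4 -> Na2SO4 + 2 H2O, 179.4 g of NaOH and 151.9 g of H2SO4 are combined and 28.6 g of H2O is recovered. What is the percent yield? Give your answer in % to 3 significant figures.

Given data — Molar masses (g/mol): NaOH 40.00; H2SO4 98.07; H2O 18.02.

n(NaOH) = 179.4 / 40.00 = 4.485 mol
n(H2SO4) = 151.9 / 98.07 = 1.549 mol
n/ν for NaOH = 4.485/2 = 2.243
n/ν for H2SO4 = 1.549/1 = 1.549
Smallest n/ν is H2SO4 → limiting reagent.
theoretical n(H2O) = (2/1) × 1.549 = 3.098 mol → 55.83 g
% yield = 28.6 / 55.83 × 100 = 51.23 %

51.2 %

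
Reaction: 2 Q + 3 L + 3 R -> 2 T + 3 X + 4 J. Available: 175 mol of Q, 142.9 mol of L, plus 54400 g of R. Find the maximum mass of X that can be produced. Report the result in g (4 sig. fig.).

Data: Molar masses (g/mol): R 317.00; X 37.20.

5316 g

n(Q) = 175.0 mol
n(L) = 142.9 mol
n(R) = 54400 / 317.00 = 171.6 mol
n/ν for Q = 175.0/2 = 87.50
n/ν for L = 142.9/3 = 47.63
n/ν for R = 171.6/3 = 57.20
Smallest n/ν is L → limiting reagent.
n(X) = (3/3) × 142.9 = 142.9 mol
mass = 142.9 × 37.20 = 5316 g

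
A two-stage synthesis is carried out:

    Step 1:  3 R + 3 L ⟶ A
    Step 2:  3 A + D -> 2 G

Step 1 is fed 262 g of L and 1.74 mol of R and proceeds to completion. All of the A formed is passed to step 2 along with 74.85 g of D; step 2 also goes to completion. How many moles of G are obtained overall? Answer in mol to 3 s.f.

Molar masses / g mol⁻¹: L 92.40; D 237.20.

Step 1:
n(L) = 262.0 / 92.40 = 2.835 mol
n(R) = 1.740 mol
n/ν for L = 2.835/3 = 0.9450
n/ν for R = 1.740/3 = 0.5800
Smallest n/ν is R → limiting reagent.
n(A) produced = (1/3) × 1.740 = 0.5800 mol
Step 2:
n(A) available = 0.5800 mol
n(D) = 74.85 / 237.20 = 0.3156 mol
n/ν for A = 0.5800/3 = 0.1933
n/ν for D = 0.3156/1 = 0.3156
Smallest n/ν is A → limiting reagent.
n(G) = (2/3) × 0.5800 = 0.3867 mol

0.387 mol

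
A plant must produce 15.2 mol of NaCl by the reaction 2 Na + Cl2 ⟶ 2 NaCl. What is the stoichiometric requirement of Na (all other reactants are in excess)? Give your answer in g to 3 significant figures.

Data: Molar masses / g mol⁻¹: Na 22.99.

349 g

n(NaCl) = 15.20 mol
n(Na) = (2/2) × 15.20 = 15.20 mol
mass = 15.20 × 22.99 = 349.4 g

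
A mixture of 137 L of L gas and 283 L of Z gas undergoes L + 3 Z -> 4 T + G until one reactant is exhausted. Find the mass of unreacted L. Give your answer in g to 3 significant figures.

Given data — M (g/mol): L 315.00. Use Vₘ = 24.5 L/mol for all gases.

549 g

n(L) = 137.0 / 24.5 = 5.592 mol
n(Z) = 283.0 / 24.5 = 11.55 mol
n/ν for L = 5.592/1 = 5.592
n/ν for Z = 11.55/3 = 3.850
Smallest n/ν is Z → limiting reagent.
L consumed = (1/3) × 11.55 = 3.850 mol
L remaining = 5.592 − 3.850 = 1.742 mol
mass = 1.742 × 315.00 = 548.7 g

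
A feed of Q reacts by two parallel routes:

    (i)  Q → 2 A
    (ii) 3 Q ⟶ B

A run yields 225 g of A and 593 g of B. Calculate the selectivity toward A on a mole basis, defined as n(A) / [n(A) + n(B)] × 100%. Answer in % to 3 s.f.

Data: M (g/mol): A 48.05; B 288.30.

n(A) = 225 / 48.05 = 4.683 mol
n(B) = 593 / 288.30 = 2.057 mol
selectivity = 4.683/(4.683+2.057) × 100 = 69.48 %

69.5 %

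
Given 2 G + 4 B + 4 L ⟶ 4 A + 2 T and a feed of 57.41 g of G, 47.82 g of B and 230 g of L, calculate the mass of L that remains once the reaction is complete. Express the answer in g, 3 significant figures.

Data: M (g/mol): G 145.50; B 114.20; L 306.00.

102 g

n(G) = 57.41 / 145.50 = 0.3946 mol
n(B) = 47.82 / 114.20 = 0.4187 mol
n(L) = 230.0 / 306.00 = 0.7516 mol
n/ν for G = 0.3946/2 = 0.1973
n/ν for B = 0.4187/4 = 0.1047
n/ν for L = 0.7516/4 = 0.1879
Smallest n/ν is B → limiting reagent.
L consumed = (4/4) × 0.4187 = 0.4187 mol
L remaining = 0.7516 − 0.4187 = 0.3329 mol
mass = 0.3329 × 306.00 = 101.9 g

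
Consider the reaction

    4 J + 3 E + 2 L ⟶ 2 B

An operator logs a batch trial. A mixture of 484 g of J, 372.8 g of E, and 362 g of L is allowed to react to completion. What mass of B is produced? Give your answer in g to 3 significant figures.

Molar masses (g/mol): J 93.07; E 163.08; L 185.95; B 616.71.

n(J) = 484.0 / 93.07 = 5.200 mol
n(E) = 372.8 / 163.08 = 2.286 mol
n(L) = 362.0 / 185.95 = 1.947 mol
n/ν for J = 5.200/4 = 1.300
n/ν for E = 2.286/3 = 0.7620
n/ν for L = 1.947/2 = 0.9735
Smallest n/ν is E → limiting reagent.
n(B) = (2/3) × 2.286 = 1.524 mol
mass = 1.524 × 616.71 = 939.9 g

940 g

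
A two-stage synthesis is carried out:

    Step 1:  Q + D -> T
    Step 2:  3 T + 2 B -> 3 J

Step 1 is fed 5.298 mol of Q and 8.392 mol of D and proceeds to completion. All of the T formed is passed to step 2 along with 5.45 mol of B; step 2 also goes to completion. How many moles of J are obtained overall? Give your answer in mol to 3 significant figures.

5.30 mol

Step 1:
n(Q) = 5.298 mol
n(D) = 8.392 mol
n/ν for Q = 5.298/1 = 5.298
n/ν for D = 8.392/1 = 8.392
Smallest n/ν is Q → limiting reagent.
n(T) produced = (1/1) × 5.298 = 5.298 mol
Step 2:
n(T) available = 5.298 mol
n(B) = 5.450 mol
n/ν for T = 5.298/3 = 1.766
n/ν for B = 5.450/2 = 2.725
Smallest n/ν is T → limiting reagent.
n(J) = (3/3) × 5.298 = 5.298 mol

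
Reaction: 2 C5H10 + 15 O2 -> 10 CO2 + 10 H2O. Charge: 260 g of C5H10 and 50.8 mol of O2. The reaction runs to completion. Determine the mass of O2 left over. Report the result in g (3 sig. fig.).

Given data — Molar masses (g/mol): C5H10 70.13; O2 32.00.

736 g

n(C5H10) = 260.0 / 70.13 = 3.707 mol
n(O2) = 50.80 mol
n/ν for C5H10 = 3.707/2 = 1.854
n/ν for O2 = 50.80/15 = 3.387
Smallest n/ν is C5H10 → limiting reagent.
O2 consumed = (15/2) × 3.707 = 27.80 mol
O2 remaining = 50.80 − 27.80 = 23.00 mol
mass = 23.00 × 32.00 = 736.0 g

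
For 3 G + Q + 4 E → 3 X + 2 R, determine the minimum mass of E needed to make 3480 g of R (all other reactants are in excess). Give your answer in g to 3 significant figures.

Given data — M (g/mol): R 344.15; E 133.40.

n(R) = 3480 / 344.15 = 10.11 mol
n(E) = (4/2) × 10.11 = 20.22 mol
mass = 20.22 × 133.40 = 2697 g

2700 g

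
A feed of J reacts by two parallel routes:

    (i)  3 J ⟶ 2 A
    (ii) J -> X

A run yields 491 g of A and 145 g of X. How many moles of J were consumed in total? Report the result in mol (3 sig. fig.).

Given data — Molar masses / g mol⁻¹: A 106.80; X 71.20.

n(A) = 491 / 106.80 = 4.597 mol
n(X) = 145 / 71.20 = 2.037 mol
n(J) via (i) = (3/2)×4.597 = 6.896 mol
n(J) via (ii) = (1/1)×2.037 = 2.037 mol
total n(J) = 6.896 + 2.037 = 8.933 mol

8.93 mol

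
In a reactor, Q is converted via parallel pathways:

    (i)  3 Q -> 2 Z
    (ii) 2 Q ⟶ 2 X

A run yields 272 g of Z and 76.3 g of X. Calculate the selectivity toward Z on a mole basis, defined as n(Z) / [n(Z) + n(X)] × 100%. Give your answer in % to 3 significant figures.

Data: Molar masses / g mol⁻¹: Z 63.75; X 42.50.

n(Z) = 272 / 63.75 = 4.267 mol
n(X) = 76.3 / 42.50 = 1.795 mol
selectivity = 4.267/(4.267+1.795) × 100 = 70.39 %

70.4 %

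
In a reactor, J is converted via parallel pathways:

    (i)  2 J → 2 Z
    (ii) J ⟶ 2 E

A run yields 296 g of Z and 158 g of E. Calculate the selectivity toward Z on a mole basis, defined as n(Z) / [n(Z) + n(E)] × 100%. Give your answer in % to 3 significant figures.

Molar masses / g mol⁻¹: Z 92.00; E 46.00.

48.4 %

n(Z) = 296 / 92.00 = 3.217 mol
n(E) = 158 / 46.00 = 3.435 mol
selectivity = 3.217/(3.217+3.435) × 100 = 48.36 %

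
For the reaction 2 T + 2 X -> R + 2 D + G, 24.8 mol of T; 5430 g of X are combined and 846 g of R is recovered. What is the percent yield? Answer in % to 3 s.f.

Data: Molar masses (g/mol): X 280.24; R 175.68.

49.7 %

n(T) = 24.80 mol
n(X) = 5430 / 280.24 = 19.38 mol
n/ν for T = 24.80/2 = 12.40
n/ν for X = 19.38/2 = 9.690
Smallest n/ν is X → limiting reagent.
theoretical n(R) = (1/2) × 19.38 = 9.690 mol → 1702 g
% yield = 846 / 1702 × 100 = 49.71 %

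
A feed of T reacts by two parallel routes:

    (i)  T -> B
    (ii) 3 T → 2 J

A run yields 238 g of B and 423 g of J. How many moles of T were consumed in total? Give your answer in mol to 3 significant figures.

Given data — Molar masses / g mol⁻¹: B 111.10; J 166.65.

5.95 mol

n(B) = 238 / 111.10 = 2.142 mol
n(J) = 423 / 166.65 = 2.538 mol
n(T) via (i) = (1/1)×2.142 = 2.142 mol
n(T) via (ii) = (3/2)×2.538 = 3.807 mol
total n(T) = 2.142 + 3.807 = 5.949 mol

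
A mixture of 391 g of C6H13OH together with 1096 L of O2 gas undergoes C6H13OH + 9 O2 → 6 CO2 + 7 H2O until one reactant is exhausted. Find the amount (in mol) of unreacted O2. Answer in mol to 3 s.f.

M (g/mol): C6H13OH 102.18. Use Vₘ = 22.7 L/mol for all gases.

n(C6H13OH) = 391.0 / 102.18 = 3.827 mol
n(O2) = 1096 / 22.7 = 48.28 mol
n/ν for C6H13OH = 3.827/1 = 3.827
n/ν for O2 = 48.28/9 = 5.364
Smallest n/ν is C6H13OH → limiting reagent.
O2 consumed = (9/1) × 3.827 = 34.44 mol
O2 remaining = 48.28 − 34.44 = 13.84 mol

13.8 mol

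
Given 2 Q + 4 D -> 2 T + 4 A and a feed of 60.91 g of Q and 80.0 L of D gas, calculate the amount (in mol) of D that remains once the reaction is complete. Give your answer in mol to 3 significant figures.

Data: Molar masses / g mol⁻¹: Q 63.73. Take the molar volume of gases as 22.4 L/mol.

1.66 mol

n(Q) = 60.91 / 63.73 = 0.9558 mol
n(D) = 80.00 / 22.4 = 3.571 mol
n/ν → Q: 0.4779, D: 0.8928; Q is limiting.
D consumed = (4/2) × 0.9558 = 1.912 mol
D remaining = 3.571 − 1.912 = 1.659 mol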